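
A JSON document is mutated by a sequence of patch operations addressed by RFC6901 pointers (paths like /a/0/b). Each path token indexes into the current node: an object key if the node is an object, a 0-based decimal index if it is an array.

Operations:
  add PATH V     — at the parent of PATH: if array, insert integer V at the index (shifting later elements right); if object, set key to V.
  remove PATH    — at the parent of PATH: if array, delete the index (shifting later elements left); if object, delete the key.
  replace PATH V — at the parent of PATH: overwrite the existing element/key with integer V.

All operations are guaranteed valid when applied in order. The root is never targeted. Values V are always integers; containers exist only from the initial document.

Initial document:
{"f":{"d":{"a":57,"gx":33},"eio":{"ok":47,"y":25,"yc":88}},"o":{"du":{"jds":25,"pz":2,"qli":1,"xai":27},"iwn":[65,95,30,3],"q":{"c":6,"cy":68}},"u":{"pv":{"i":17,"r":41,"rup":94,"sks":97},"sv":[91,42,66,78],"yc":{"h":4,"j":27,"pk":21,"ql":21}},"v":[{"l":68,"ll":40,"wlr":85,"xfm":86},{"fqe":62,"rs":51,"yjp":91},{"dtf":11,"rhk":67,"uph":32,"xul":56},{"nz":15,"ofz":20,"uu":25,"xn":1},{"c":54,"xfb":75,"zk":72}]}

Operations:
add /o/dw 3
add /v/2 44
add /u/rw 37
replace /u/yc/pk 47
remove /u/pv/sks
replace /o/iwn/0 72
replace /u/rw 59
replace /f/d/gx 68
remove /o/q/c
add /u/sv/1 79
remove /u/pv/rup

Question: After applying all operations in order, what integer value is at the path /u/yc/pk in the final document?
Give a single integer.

Answer: 47

Derivation:
After op 1 (add /o/dw 3): {"f":{"d":{"a":57,"gx":33},"eio":{"ok":47,"y":25,"yc":88}},"o":{"du":{"jds":25,"pz":2,"qli":1,"xai":27},"dw":3,"iwn":[65,95,30,3],"q":{"c":6,"cy":68}},"u":{"pv":{"i":17,"r":41,"rup":94,"sks":97},"sv":[91,42,66,78],"yc":{"h":4,"j":27,"pk":21,"ql":21}},"v":[{"l":68,"ll":40,"wlr":85,"xfm":86},{"fqe":62,"rs":51,"yjp":91},{"dtf":11,"rhk":67,"uph":32,"xul":56},{"nz":15,"ofz":20,"uu":25,"xn":1},{"c":54,"xfb":75,"zk":72}]}
After op 2 (add /v/2 44): {"f":{"d":{"a":57,"gx":33},"eio":{"ok":47,"y":25,"yc":88}},"o":{"du":{"jds":25,"pz":2,"qli":1,"xai":27},"dw":3,"iwn":[65,95,30,3],"q":{"c":6,"cy":68}},"u":{"pv":{"i":17,"r":41,"rup":94,"sks":97},"sv":[91,42,66,78],"yc":{"h":4,"j":27,"pk":21,"ql":21}},"v":[{"l":68,"ll":40,"wlr":85,"xfm":86},{"fqe":62,"rs":51,"yjp":91},44,{"dtf":11,"rhk":67,"uph":32,"xul":56},{"nz":15,"ofz":20,"uu":25,"xn":1},{"c":54,"xfb":75,"zk":72}]}
After op 3 (add /u/rw 37): {"f":{"d":{"a":57,"gx":33},"eio":{"ok":47,"y":25,"yc":88}},"o":{"du":{"jds":25,"pz":2,"qli":1,"xai":27},"dw":3,"iwn":[65,95,30,3],"q":{"c":6,"cy":68}},"u":{"pv":{"i":17,"r":41,"rup":94,"sks":97},"rw":37,"sv":[91,42,66,78],"yc":{"h":4,"j":27,"pk":21,"ql":21}},"v":[{"l":68,"ll":40,"wlr":85,"xfm":86},{"fqe":62,"rs":51,"yjp":91},44,{"dtf":11,"rhk":67,"uph":32,"xul":56},{"nz":15,"ofz":20,"uu":25,"xn":1},{"c":54,"xfb":75,"zk":72}]}
After op 4 (replace /u/yc/pk 47): {"f":{"d":{"a":57,"gx":33},"eio":{"ok":47,"y":25,"yc":88}},"o":{"du":{"jds":25,"pz":2,"qli":1,"xai":27},"dw":3,"iwn":[65,95,30,3],"q":{"c":6,"cy":68}},"u":{"pv":{"i":17,"r":41,"rup":94,"sks":97},"rw":37,"sv":[91,42,66,78],"yc":{"h":4,"j":27,"pk":47,"ql":21}},"v":[{"l":68,"ll":40,"wlr":85,"xfm":86},{"fqe":62,"rs":51,"yjp":91},44,{"dtf":11,"rhk":67,"uph":32,"xul":56},{"nz":15,"ofz":20,"uu":25,"xn":1},{"c":54,"xfb":75,"zk":72}]}
After op 5 (remove /u/pv/sks): {"f":{"d":{"a":57,"gx":33},"eio":{"ok":47,"y":25,"yc":88}},"o":{"du":{"jds":25,"pz":2,"qli":1,"xai":27},"dw":3,"iwn":[65,95,30,3],"q":{"c":6,"cy":68}},"u":{"pv":{"i":17,"r":41,"rup":94},"rw":37,"sv":[91,42,66,78],"yc":{"h":4,"j":27,"pk":47,"ql":21}},"v":[{"l":68,"ll":40,"wlr":85,"xfm":86},{"fqe":62,"rs":51,"yjp":91},44,{"dtf":11,"rhk":67,"uph":32,"xul":56},{"nz":15,"ofz":20,"uu":25,"xn":1},{"c":54,"xfb":75,"zk":72}]}
After op 6 (replace /o/iwn/0 72): {"f":{"d":{"a":57,"gx":33},"eio":{"ok":47,"y":25,"yc":88}},"o":{"du":{"jds":25,"pz":2,"qli":1,"xai":27},"dw":3,"iwn":[72,95,30,3],"q":{"c":6,"cy":68}},"u":{"pv":{"i":17,"r":41,"rup":94},"rw":37,"sv":[91,42,66,78],"yc":{"h":4,"j":27,"pk":47,"ql":21}},"v":[{"l":68,"ll":40,"wlr":85,"xfm":86},{"fqe":62,"rs":51,"yjp":91},44,{"dtf":11,"rhk":67,"uph":32,"xul":56},{"nz":15,"ofz":20,"uu":25,"xn":1},{"c":54,"xfb":75,"zk":72}]}
After op 7 (replace /u/rw 59): {"f":{"d":{"a":57,"gx":33},"eio":{"ok":47,"y":25,"yc":88}},"o":{"du":{"jds":25,"pz":2,"qli":1,"xai":27},"dw":3,"iwn":[72,95,30,3],"q":{"c":6,"cy":68}},"u":{"pv":{"i":17,"r":41,"rup":94},"rw":59,"sv":[91,42,66,78],"yc":{"h":4,"j":27,"pk":47,"ql":21}},"v":[{"l":68,"ll":40,"wlr":85,"xfm":86},{"fqe":62,"rs":51,"yjp":91},44,{"dtf":11,"rhk":67,"uph":32,"xul":56},{"nz":15,"ofz":20,"uu":25,"xn":1},{"c":54,"xfb":75,"zk":72}]}
After op 8 (replace /f/d/gx 68): {"f":{"d":{"a":57,"gx":68},"eio":{"ok":47,"y":25,"yc":88}},"o":{"du":{"jds":25,"pz":2,"qli":1,"xai":27},"dw":3,"iwn":[72,95,30,3],"q":{"c":6,"cy":68}},"u":{"pv":{"i":17,"r":41,"rup":94},"rw":59,"sv":[91,42,66,78],"yc":{"h":4,"j":27,"pk":47,"ql":21}},"v":[{"l":68,"ll":40,"wlr":85,"xfm":86},{"fqe":62,"rs":51,"yjp":91},44,{"dtf":11,"rhk":67,"uph":32,"xul":56},{"nz":15,"ofz":20,"uu":25,"xn":1},{"c":54,"xfb":75,"zk":72}]}
After op 9 (remove /o/q/c): {"f":{"d":{"a":57,"gx":68},"eio":{"ok":47,"y":25,"yc":88}},"o":{"du":{"jds":25,"pz":2,"qli":1,"xai":27},"dw":3,"iwn":[72,95,30,3],"q":{"cy":68}},"u":{"pv":{"i":17,"r":41,"rup":94},"rw":59,"sv":[91,42,66,78],"yc":{"h":4,"j":27,"pk":47,"ql":21}},"v":[{"l":68,"ll":40,"wlr":85,"xfm":86},{"fqe":62,"rs":51,"yjp":91},44,{"dtf":11,"rhk":67,"uph":32,"xul":56},{"nz":15,"ofz":20,"uu":25,"xn":1},{"c":54,"xfb":75,"zk":72}]}
After op 10 (add /u/sv/1 79): {"f":{"d":{"a":57,"gx":68},"eio":{"ok":47,"y":25,"yc":88}},"o":{"du":{"jds":25,"pz":2,"qli":1,"xai":27},"dw":3,"iwn":[72,95,30,3],"q":{"cy":68}},"u":{"pv":{"i":17,"r":41,"rup":94},"rw":59,"sv":[91,79,42,66,78],"yc":{"h":4,"j":27,"pk":47,"ql":21}},"v":[{"l":68,"ll":40,"wlr":85,"xfm":86},{"fqe":62,"rs":51,"yjp":91},44,{"dtf":11,"rhk":67,"uph":32,"xul":56},{"nz":15,"ofz":20,"uu":25,"xn":1},{"c":54,"xfb":75,"zk":72}]}
After op 11 (remove /u/pv/rup): {"f":{"d":{"a":57,"gx":68},"eio":{"ok":47,"y":25,"yc":88}},"o":{"du":{"jds":25,"pz":2,"qli":1,"xai":27},"dw":3,"iwn":[72,95,30,3],"q":{"cy":68}},"u":{"pv":{"i":17,"r":41},"rw":59,"sv":[91,79,42,66,78],"yc":{"h":4,"j":27,"pk":47,"ql":21}},"v":[{"l":68,"ll":40,"wlr":85,"xfm":86},{"fqe":62,"rs":51,"yjp":91},44,{"dtf":11,"rhk":67,"uph":32,"xul":56},{"nz":15,"ofz":20,"uu":25,"xn":1},{"c":54,"xfb":75,"zk":72}]}
Value at /u/yc/pk: 47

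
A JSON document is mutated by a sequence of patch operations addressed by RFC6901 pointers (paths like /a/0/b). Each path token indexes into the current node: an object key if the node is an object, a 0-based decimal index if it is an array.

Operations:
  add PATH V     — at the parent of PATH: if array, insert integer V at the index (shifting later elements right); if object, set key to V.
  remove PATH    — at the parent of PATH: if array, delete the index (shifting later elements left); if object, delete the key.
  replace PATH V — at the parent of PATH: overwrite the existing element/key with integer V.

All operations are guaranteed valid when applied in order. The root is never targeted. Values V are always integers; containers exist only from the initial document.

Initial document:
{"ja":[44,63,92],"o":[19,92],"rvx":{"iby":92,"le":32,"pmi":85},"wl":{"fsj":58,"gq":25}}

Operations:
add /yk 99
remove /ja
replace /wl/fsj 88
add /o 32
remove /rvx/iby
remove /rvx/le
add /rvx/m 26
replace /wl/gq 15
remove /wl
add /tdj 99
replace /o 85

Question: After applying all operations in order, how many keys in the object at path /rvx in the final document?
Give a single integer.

Answer: 2

Derivation:
After op 1 (add /yk 99): {"ja":[44,63,92],"o":[19,92],"rvx":{"iby":92,"le":32,"pmi":85},"wl":{"fsj":58,"gq":25},"yk":99}
After op 2 (remove /ja): {"o":[19,92],"rvx":{"iby":92,"le":32,"pmi":85},"wl":{"fsj":58,"gq":25},"yk":99}
After op 3 (replace /wl/fsj 88): {"o":[19,92],"rvx":{"iby":92,"le":32,"pmi":85},"wl":{"fsj":88,"gq":25},"yk":99}
After op 4 (add /o 32): {"o":32,"rvx":{"iby":92,"le":32,"pmi":85},"wl":{"fsj":88,"gq":25},"yk":99}
After op 5 (remove /rvx/iby): {"o":32,"rvx":{"le":32,"pmi":85},"wl":{"fsj":88,"gq":25},"yk":99}
After op 6 (remove /rvx/le): {"o":32,"rvx":{"pmi":85},"wl":{"fsj":88,"gq":25},"yk":99}
After op 7 (add /rvx/m 26): {"o":32,"rvx":{"m":26,"pmi":85},"wl":{"fsj":88,"gq":25},"yk":99}
After op 8 (replace /wl/gq 15): {"o":32,"rvx":{"m":26,"pmi":85},"wl":{"fsj":88,"gq":15},"yk":99}
After op 9 (remove /wl): {"o":32,"rvx":{"m":26,"pmi":85},"yk":99}
After op 10 (add /tdj 99): {"o":32,"rvx":{"m":26,"pmi":85},"tdj":99,"yk":99}
After op 11 (replace /o 85): {"o":85,"rvx":{"m":26,"pmi":85},"tdj":99,"yk":99}
Size at path /rvx: 2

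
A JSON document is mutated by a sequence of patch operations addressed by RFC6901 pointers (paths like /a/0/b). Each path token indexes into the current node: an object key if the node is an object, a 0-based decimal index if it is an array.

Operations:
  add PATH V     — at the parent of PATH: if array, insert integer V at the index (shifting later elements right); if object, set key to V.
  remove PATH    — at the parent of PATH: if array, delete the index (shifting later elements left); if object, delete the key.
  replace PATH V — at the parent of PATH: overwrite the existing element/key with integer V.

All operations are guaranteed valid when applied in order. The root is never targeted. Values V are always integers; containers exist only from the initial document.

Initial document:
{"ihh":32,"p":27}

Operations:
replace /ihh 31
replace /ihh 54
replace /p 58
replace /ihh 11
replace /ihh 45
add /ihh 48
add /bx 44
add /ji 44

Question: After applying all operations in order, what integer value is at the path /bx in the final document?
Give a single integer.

After op 1 (replace /ihh 31): {"ihh":31,"p":27}
After op 2 (replace /ihh 54): {"ihh":54,"p":27}
After op 3 (replace /p 58): {"ihh":54,"p":58}
After op 4 (replace /ihh 11): {"ihh":11,"p":58}
After op 5 (replace /ihh 45): {"ihh":45,"p":58}
After op 6 (add /ihh 48): {"ihh":48,"p":58}
After op 7 (add /bx 44): {"bx":44,"ihh":48,"p":58}
After op 8 (add /ji 44): {"bx":44,"ihh":48,"ji":44,"p":58}
Value at /bx: 44

Answer: 44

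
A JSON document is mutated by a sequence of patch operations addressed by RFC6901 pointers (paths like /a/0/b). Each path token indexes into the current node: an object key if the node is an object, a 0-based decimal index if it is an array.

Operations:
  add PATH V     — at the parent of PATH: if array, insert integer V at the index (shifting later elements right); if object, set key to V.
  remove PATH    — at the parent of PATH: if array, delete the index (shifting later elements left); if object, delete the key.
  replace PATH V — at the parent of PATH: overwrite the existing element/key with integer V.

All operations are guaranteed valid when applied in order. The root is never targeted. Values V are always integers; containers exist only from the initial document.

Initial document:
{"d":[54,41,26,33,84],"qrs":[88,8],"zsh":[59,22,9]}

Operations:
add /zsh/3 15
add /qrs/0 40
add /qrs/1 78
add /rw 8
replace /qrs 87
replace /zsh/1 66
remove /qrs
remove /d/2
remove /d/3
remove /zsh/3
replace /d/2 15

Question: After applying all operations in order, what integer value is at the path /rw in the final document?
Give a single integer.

After op 1 (add /zsh/3 15): {"d":[54,41,26,33,84],"qrs":[88,8],"zsh":[59,22,9,15]}
After op 2 (add /qrs/0 40): {"d":[54,41,26,33,84],"qrs":[40,88,8],"zsh":[59,22,9,15]}
After op 3 (add /qrs/1 78): {"d":[54,41,26,33,84],"qrs":[40,78,88,8],"zsh":[59,22,9,15]}
After op 4 (add /rw 8): {"d":[54,41,26,33,84],"qrs":[40,78,88,8],"rw":8,"zsh":[59,22,9,15]}
After op 5 (replace /qrs 87): {"d":[54,41,26,33,84],"qrs":87,"rw":8,"zsh":[59,22,9,15]}
After op 6 (replace /zsh/1 66): {"d":[54,41,26,33,84],"qrs":87,"rw":8,"zsh":[59,66,9,15]}
After op 7 (remove /qrs): {"d":[54,41,26,33,84],"rw":8,"zsh":[59,66,9,15]}
After op 8 (remove /d/2): {"d":[54,41,33,84],"rw":8,"zsh":[59,66,9,15]}
After op 9 (remove /d/3): {"d":[54,41,33],"rw":8,"zsh":[59,66,9,15]}
After op 10 (remove /zsh/3): {"d":[54,41,33],"rw":8,"zsh":[59,66,9]}
After op 11 (replace /d/2 15): {"d":[54,41,15],"rw":8,"zsh":[59,66,9]}
Value at /rw: 8

Answer: 8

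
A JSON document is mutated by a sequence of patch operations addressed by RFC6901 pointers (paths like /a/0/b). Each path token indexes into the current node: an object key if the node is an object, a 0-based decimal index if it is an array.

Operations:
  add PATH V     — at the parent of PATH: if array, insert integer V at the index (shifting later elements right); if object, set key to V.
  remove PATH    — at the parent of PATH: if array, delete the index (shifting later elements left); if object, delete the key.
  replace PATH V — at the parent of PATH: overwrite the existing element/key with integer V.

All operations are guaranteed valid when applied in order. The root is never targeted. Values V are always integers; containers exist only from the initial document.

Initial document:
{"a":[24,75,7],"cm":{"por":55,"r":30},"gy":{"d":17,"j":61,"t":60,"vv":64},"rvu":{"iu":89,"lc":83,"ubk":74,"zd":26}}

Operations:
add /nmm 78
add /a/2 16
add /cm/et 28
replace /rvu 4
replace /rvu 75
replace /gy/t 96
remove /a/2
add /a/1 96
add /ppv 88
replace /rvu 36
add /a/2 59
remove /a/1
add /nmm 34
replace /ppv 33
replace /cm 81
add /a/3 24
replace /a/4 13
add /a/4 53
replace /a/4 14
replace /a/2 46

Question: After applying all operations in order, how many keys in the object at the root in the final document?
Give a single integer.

After op 1 (add /nmm 78): {"a":[24,75,7],"cm":{"por":55,"r":30},"gy":{"d":17,"j":61,"t":60,"vv":64},"nmm":78,"rvu":{"iu":89,"lc":83,"ubk":74,"zd":26}}
After op 2 (add /a/2 16): {"a":[24,75,16,7],"cm":{"por":55,"r":30},"gy":{"d":17,"j":61,"t":60,"vv":64},"nmm":78,"rvu":{"iu":89,"lc":83,"ubk":74,"zd":26}}
After op 3 (add /cm/et 28): {"a":[24,75,16,7],"cm":{"et":28,"por":55,"r":30},"gy":{"d":17,"j":61,"t":60,"vv":64},"nmm":78,"rvu":{"iu":89,"lc":83,"ubk":74,"zd":26}}
After op 4 (replace /rvu 4): {"a":[24,75,16,7],"cm":{"et":28,"por":55,"r":30},"gy":{"d":17,"j":61,"t":60,"vv":64},"nmm":78,"rvu":4}
After op 5 (replace /rvu 75): {"a":[24,75,16,7],"cm":{"et":28,"por":55,"r":30},"gy":{"d":17,"j":61,"t":60,"vv":64},"nmm":78,"rvu":75}
After op 6 (replace /gy/t 96): {"a":[24,75,16,7],"cm":{"et":28,"por":55,"r":30},"gy":{"d":17,"j":61,"t":96,"vv":64},"nmm":78,"rvu":75}
After op 7 (remove /a/2): {"a":[24,75,7],"cm":{"et":28,"por":55,"r":30},"gy":{"d":17,"j":61,"t":96,"vv":64},"nmm":78,"rvu":75}
After op 8 (add /a/1 96): {"a":[24,96,75,7],"cm":{"et":28,"por":55,"r":30},"gy":{"d":17,"j":61,"t":96,"vv":64},"nmm":78,"rvu":75}
After op 9 (add /ppv 88): {"a":[24,96,75,7],"cm":{"et":28,"por":55,"r":30},"gy":{"d":17,"j":61,"t":96,"vv":64},"nmm":78,"ppv":88,"rvu":75}
After op 10 (replace /rvu 36): {"a":[24,96,75,7],"cm":{"et":28,"por":55,"r":30},"gy":{"d":17,"j":61,"t":96,"vv":64},"nmm":78,"ppv":88,"rvu":36}
After op 11 (add /a/2 59): {"a":[24,96,59,75,7],"cm":{"et":28,"por":55,"r":30},"gy":{"d":17,"j":61,"t":96,"vv":64},"nmm":78,"ppv":88,"rvu":36}
After op 12 (remove /a/1): {"a":[24,59,75,7],"cm":{"et":28,"por":55,"r":30},"gy":{"d":17,"j":61,"t":96,"vv":64},"nmm":78,"ppv":88,"rvu":36}
After op 13 (add /nmm 34): {"a":[24,59,75,7],"cm":{"et":28,"por":55,"r":30},"gy":{"d":17,"j":61,"t":96,"vv":64},"nmm":34,"ppv":88,"rvu":36}
After op 14 (replace /ppv 33): {"a":[24,59,75,7],"cm":{"et":28,"por":55,"r":30},"gy":{"d":17,"j":61,"t":96,"vv":64},"nmm":34,"ppv":33,"rvu":36}
After op 15 (replace /cm 81): {"a":[24,59,75,7],"cm":81,"gy":{"d":17,"j":61,"t":96,"vv":64},"nmm":34,"ppv":33,"rvu":36}
After op 16 (add /a/3 24): {"a":[24,59,75,24,7],"cm":81,"gy":{"d":17,"j":61,"t":96,"vv":64},"nmm":34,"ppv":33,"rvu":36}
After op 17 (replace /a/4 13): {"a":[24,59,75,24,13],"cm":81,"gy":{"d":17,"j":61,"t":96,"vv":64},"nmm":34,"ppv":33,"rvu":36}
After op 18 (add /a/4 53): {"a":[24,59,75,24,53,13],"cm":81,"gy":{"d":17,"j":61,"t":96,"vv":64},"nmm":34,"ppv":33,"rvu":36}
After op 19 (replace /a/4 14): {"a":[24,59,75,24,14,13],"cm":81,"gy":{"d":17,"j":61,"t":96,"vv":64},"nmm":34,"ppv":33,"rvu":36}
After op 20 (replace /a/2 46): {"a":[24,59,46,24,14,13],"cm":81,"gy":{"d":17,"j":61,"t":96,"vv":64},"nmm":34,"ppv":33,"rvu":36}
Size at the root: 6

Answer: 6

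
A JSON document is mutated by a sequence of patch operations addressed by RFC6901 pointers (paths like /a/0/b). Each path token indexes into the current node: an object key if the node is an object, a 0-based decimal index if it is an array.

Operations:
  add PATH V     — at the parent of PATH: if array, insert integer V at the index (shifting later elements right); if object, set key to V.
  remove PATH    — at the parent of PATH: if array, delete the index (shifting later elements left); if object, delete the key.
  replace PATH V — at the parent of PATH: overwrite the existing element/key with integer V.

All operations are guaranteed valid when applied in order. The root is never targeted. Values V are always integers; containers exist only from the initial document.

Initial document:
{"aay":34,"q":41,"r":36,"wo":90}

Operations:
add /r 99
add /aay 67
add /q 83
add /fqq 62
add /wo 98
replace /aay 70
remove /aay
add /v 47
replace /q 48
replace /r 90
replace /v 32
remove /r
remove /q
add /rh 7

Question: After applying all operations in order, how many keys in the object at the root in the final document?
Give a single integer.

After op 1 (add /r 99): {"aay":34,"q":41,"r":99,"wo":90}
After op 2 (add /aay 67): {"aay":67,"q":41,"r":99,"wo":90}
After op 3 (add /q 83): {"aay":67,"q":83,"r":99,"wo":90}
After op 4 (add /fqq 62): {"aay":67,"fqq":62,"q":83,"r":99,"wo":90}
After op 5 (add /wo 98): {"aay":67,"fqq":62,"q":83,"r":99,"wo":98}
After op 6 (replace /aay 70): {"aay":70,"fqq":62,"q":83,"r":99,"wo":98}
After op 7 (remove /aay): {"fqq":62,"q":83,"r":99,"wo":98}
After op 8 (add /v 47): {"fqq":62,"q":83,"r":99,"v":47,"wo":98}
After op 9 (replace /q 48): {"fqq":62,"q":48,"r":99,"v":47,"wo":98}
After op 10 (replace /r 90): {"fqq":62,"q":48,"r":90,"v":47,"wo":98}
After op 11 (replace /v 32): {"fqq":62,"q":48,"r":90,"v":32,"wo":98}
After op 12 (remove /r): {"fqq":62,"q":48,"v":32,"wo":98}
After op 13 (remove /q): {"fqq":62,"v":32,"wo":98}
After op 14 (add /rh 7): {"fqq":62,"rh":7,"v":32,"wo":98}
Size at the root: 4

Answer: 4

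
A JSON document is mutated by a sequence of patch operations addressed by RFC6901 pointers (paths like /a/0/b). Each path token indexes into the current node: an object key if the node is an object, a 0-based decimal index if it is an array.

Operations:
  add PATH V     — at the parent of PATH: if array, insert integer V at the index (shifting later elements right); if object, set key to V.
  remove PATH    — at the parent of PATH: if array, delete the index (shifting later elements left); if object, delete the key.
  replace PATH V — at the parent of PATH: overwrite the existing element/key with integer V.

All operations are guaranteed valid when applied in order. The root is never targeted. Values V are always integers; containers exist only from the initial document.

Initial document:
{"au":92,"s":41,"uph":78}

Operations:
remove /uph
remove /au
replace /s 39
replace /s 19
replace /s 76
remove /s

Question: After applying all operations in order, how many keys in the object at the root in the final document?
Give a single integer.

Answer: 0

Derivation:
After op 1 (remove /uph): {"au":92,"s":41}
After op 2 (remove /au): {"s":41}
After op 3 (replace /s 39): {"s":39}
After op 4 (replace /s 19): {"s":19}
After op 5 (replace /s 76): {"s":76}
After op 6 (remove /s): {}
Size at the root: 0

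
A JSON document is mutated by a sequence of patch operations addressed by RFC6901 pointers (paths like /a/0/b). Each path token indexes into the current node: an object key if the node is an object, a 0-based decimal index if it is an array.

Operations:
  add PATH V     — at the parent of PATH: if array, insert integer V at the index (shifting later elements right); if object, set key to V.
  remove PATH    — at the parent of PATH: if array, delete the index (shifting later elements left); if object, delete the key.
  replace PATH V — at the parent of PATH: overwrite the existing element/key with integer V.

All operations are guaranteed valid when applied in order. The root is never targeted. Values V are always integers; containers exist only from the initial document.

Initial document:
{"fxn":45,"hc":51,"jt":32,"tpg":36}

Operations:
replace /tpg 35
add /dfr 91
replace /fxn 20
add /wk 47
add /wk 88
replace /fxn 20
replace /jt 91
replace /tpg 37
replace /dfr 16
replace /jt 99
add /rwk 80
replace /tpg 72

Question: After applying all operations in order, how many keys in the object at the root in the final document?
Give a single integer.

Answer: 7

Derivation:
After op 1 (replace /tpg 35): {"fxn":45,"hc":51,"jt":32,"tpg":35}
After op 2 (add /dfr 91): {"dfr":91,"fxn":45,"hc":51,"jt":32,"tpg":35}
After op 3 (replace /fxn 20): {"dfr":91,"fxn":20,"hc":51,"jt":32,"tpg":35}
After op 4 (add /wk 47): {"dfr":91,"fxn":20,"hc":51,"jt":32,"tpg":35,"wk":47}
After op 5 (add /wk 88): {"dfr":91,"fxn":20,"hc":51,"jt":32,"tpg":35,"wk":88}
After op 6 (replace /fxn 20): {"dfr":91,"fxn":20,"hc":51,"jt":32,"tpg":35,"wk":88}
After op 7 (replace /jt 91): {"dfr":91,"fxn":20,"hc":51,"jt":91,"tpg":35,"wk":88}
After op 8 (replace /tpg 37): {"dfr":91,"fxn":20,"hc":51,"jt":91,"tpg":37,"wk":88}
After op 9 (replace /dfr 16): {"dfr":16,"fxn":20,"hc":51,"jt":91,"tpg":37,"wk":88}
After op 10 (replace /jt 99): {"dfr":16,"fxn":20,"hc":51,"jt":99,"tpg":37,"wk":88}
After op 11 (add /rwk 80): {"dfr":16,"fxn":20,"hc":51,"jt":99,"rwk":80,"tpg":37,"wk":88}
After op 12 (replace /tpg 72): {"dfr":16,"fxn":20,"hc":51,"jt":99,"rwk":80,"tpg":72,"wk":88}
Size at the root: 7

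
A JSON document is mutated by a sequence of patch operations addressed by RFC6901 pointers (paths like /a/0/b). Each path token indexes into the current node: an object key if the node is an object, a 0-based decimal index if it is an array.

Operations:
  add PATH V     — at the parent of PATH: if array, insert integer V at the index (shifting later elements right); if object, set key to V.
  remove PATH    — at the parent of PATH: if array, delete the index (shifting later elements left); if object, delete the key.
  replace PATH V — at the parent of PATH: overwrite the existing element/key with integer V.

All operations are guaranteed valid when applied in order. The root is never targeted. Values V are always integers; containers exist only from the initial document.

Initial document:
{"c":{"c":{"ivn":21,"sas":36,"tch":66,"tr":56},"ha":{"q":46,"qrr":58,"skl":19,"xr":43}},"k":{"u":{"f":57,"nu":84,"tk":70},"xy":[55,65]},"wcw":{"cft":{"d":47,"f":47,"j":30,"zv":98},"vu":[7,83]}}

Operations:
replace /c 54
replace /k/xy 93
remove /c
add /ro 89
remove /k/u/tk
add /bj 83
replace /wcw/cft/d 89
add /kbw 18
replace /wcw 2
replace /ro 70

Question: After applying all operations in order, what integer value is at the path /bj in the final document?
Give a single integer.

Answer: 83

Derivation:
After op 1 (replace /c 54): {"c":54,"k":{"u":{"f":57,"nu":84,"tk":70},"xy":[55,65]},"wcw":{"cft":{"d":47,"f":47,"j":30,"zv":98},"vu":[7,83]}}
After op 2 (replace /k/xy 93): {"c":54,"k":{"u":{"f":57,"nu":84,"tk":70},"xy":93},"wcw":{"cft":{"d":47,"f":47,"j":30,"zv":98},"vu":[7,83]}}
After op 3 (remove /c): {"k":{"u":{"f":57,"nu":84,"tk":70},"xy":93},"wcw":{"cft":{"d":47,"f":47,"j":30,"zv":98},"vu":[7,83]}}
After op 4 (add /ro 89): {"k":{"u":{"f":57,"nu":84,"tk":70},"xy":93},"ro":89,"wcw":{"cft":{"d":47,"f":47,"j":30,"zv":98},"vu":[7,83]}}
After op 5 (remove /k/u/tk): {"k":{"u":{"f":57,"nu":84},"xy":93},"ro":89,"wcw":{"cft":{"d":47,"f":47,"j":30,"zv":98},"vu":[7,83]}}
After op 6 (add /bj 83): {"bj":83,"k":{"u":{"f":57,"nu":84},"xy":93},"ro":89,"wcw":{"cft":{"d":47,"f":47,"j":30,"zv":98},"vu":[7,83]}}
After op 7 (replace /wcw/cft/d 89): {"bj":83,"k":{"u":{"f":57,"nu":84},"xy":93},"ro":89,"wcw":{"cft":{"d":89,"f":47,"j":30,"zv":98},"vu":[7,83]}}
After op 8 (add /kbw 18): {"bj":83,"k":{"u":{"f":57,"nu":84},"xy":93},"kbw":18,"ro":89,"wcw":{"cft":{"d":89,"f":47,"j":30,"zv":98},"vu":[7,83]}}
After op 9 (replace /wcw 2): {"bj":83,"k":{"u":{"f":57,"nu":84},"xy":93},"kbw":18,"ro":89,"wcw":2}
After op 10 (replace /ro 70): {"bj":83,"k":{"u":{"f":57,"nu":84},"xy":93},"kbw":18,"ro":70,"wcw":2}
Value at /bj: 83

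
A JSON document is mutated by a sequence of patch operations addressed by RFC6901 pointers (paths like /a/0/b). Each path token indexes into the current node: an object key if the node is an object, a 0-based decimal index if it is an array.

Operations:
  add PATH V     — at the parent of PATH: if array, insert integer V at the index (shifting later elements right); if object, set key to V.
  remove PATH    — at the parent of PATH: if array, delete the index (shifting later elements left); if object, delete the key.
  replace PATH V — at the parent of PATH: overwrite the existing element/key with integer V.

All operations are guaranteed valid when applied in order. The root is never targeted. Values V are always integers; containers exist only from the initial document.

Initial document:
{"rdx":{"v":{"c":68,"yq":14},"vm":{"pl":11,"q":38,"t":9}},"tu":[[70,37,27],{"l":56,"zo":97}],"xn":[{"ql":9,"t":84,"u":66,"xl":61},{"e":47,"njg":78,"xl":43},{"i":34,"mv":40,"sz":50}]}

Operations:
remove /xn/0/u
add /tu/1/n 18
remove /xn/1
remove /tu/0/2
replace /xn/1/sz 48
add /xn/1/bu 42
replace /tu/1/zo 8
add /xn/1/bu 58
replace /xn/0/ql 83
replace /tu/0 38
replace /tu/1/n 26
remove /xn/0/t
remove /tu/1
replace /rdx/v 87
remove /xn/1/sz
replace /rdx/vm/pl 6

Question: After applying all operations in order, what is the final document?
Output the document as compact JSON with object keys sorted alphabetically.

Answer: {"rdx":{"v":87,"vm":{"pl":6,"q":38,"t":9}},"tu":[38],"xn":[{"ql":83,"xl":61},{"bu":58,"i":34,"mv":40}]}

Derivation:
After op 1 (remove /xn/0/u): {"rdx":{"v":{"c":68,"yq":14},"vm":{"pl":11,"q":38,"t":9}},"tu":[[70,37,27],{"l":56,"zo":97}],"xn":[{"ql":9,"t":84,"xl":61},{"e":47,"njg":78,"xl":43},{"i":34,"mv":40,"sz":50}]}
After op 2 (add /tu/1/n 18): {"rdx":{"v":{"c":68,"yq":14},"vm":{"pl":11,"q":38,"t":9}},"tu":[[70,37,27],{"l":56,"n":18,"zo":97}],"xn":[{"ql":9,"t":84,"xl":61},{"e":47,"njg":78,"xl":43},{"i":34,"mv":40,"sz":50}]}
After op 3 (remove /xn/1): {"rdx":{"v":{"c":68,"yq":14},"vm":{"pl":11,"q":38,"t":9}},"tu":[[70,37,27],{"l":56,"n":18,"zo":97}],"xn":[{"ql":9,"t":84,"xl":61},{"i":34,"mv":40,"sz":50}]}
After op 4 (remove /tu/0/2): {"rdx":{"v":{"c":68,"yq":14},"vm":{"pl":11,"q":38,"t":9}},"tu":[[70,37],{"l":56,"n":18,"zo":97}],"xn":[{"ql":9,"t":84,"xl":61},{"i":34,"mv":40,"sz":50}]}
After op 5 (replace /xn/1/sz 48): {"rdx":{"v":{"c":68,"yq":14},"vm":{"pl":11,"q":38,"t":9}},"tu":[[70,37],{"l":56,"n":18,"zo":97}],"xn":[{"ql":9,"t":84,"xl":61},{"i":34,"mv":40,"sz":48}]}
After op 6 (add /xn/1/bu 42): {"rdx":{"v":{"c":68,"yq":14},"vm":{"pl":11,"q":38,"t":9}},"tu":[[70,37],{"l":56,"n":18,"zo":97}],"xn":[{"ql":9,"t":84,"xl":61},{"bu":42,"i":34,"mv":40,"sz":48}]}
After op 7 (replace /tu/1/zo 8): {"rdx":{"v":{"c":68,"yq":14},"vm":{"pl":11,"q":38,"t":9}},"tu":[[70,37],{"l":56,"n":18,"zo":8}],"xn":[{"ql":9,"t":84,"xl":61},{"bu":42,"i":34,"mv":40,"sz":48}]}
After op 8 (add /xn/1/bu 58): {"rdx":{"v":{"c":68,"yq":14},"vm":{"pl":11,"q":38,"t":9}},"tu":[[70,37],{"l":56,"n":18,"zo":8}],"xn":[{"ql":9,"t":84,"xl":61},{"bu":58,"i":34,"mv":40,"sz":48}]}
After op 9 (replace /xn/0/ql 83): {"rdx":{"v":{"c":68,"yq":14},"vm":{"pl":11,"q":38,"t":9}},"tu":[[70,37],{"l":56,"n":18,"zo":8}],"xn":[{"ql":83,"t":84,"xl":61},{"bu":58,"i":34,"mv":40,"sz":48}]}
After op 10 (replace /tu/0 38): {"rdx":{"v":{"c":68,"yq":14},"vm":{"pl":11,"q":38,"t":9}},"tu":[38,{"l":56,"n":18,"zo":8}],"xn":[{"ql":83,"t":84,"xl":61},{"bu":58,"i":34,"mv":40,"sz":48}]}
After op 11 (replace /tu/1/n 26): {"rdx":{"v":{"c":68,"yq":14},"vm":{"pl":11,"q":38,"t":9}},"tu":[38,{"l":56,"n":26,"zo":8}],"xn":[{"ql":83,"t":84,"xl":61},{"bu":58,"i":34,"mv":40,"sz":48}]}
After op 12 (remove /xn/0/t): {"rdx":{"v":{"c":68,"yq":14},"vm":{"pl":11,"q":38,"t":9}},"tu":[38,{"l":56,"n":26,"zo":8}],"xn":[{"ql":83,"xl":61},{"bu":58,"i":34,"mv":40,"sz":48}]}
After op 13 (remove /tu/1): {"rdx":{"v":{"c":68,"yq":14},"vm":{"pl":11,"q":38,"t":9}},"tu":[38],"xn":[{"ql":83,"xl":61},{"bu":58,"i":34,"mv":40,"sz":48}]}
After op 14 (replace /rdx/v 87): {"rdx":{"v":87,"vm":{"pl":11,"q":38,"t":9}},"tu":[38],"xn":[{"ql":83,"xl":61},{"bu":58,"i":34,"mv":40,"sz":48}]}
After op 15 (remove /xn/1/sz): {"rdx":{"v":87,"vm":{"pl":11,"q":38,"t":9}},"tu":[38],"xn":[{"ql":83,"xl":61},{"bu":58,"i":34,"mv":40}]}
After op 16 (replace /rdx/vm/pl 6): {"rdx":{"v":87,"vm":{"pl":6,"q":38,"t":9}},"tu":[38],"xn":[{"ql":83,"xl":61},{"bu":58,"i":34,"mv":40}]}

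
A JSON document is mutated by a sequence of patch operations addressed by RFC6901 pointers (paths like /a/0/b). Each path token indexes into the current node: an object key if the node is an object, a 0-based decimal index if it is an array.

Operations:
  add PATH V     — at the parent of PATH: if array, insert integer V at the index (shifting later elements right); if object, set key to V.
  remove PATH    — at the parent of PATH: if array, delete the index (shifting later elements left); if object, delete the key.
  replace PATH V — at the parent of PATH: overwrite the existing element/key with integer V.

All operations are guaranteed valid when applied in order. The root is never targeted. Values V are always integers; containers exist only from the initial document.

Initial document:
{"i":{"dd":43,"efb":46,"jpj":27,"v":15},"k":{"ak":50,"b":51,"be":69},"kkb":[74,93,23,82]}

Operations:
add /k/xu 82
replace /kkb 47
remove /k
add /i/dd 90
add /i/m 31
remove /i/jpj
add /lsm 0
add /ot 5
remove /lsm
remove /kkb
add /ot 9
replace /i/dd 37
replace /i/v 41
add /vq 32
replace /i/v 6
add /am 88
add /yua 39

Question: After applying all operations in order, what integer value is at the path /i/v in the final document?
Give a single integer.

Answer: 6

Derivation:
After op 1 (add /k/xu 82): {"i":{"dd":43,"efb":46,"jpj":27,"v":15},"k":{"ak":50,"b":51,"be":69,"xu":82},"kkb":[74,93,23,82]}
After op 2 (replace /kkb 47): {"i":{"dd":43,"efb":46,"jpj":27,"v":15},"k":{"ak":50,"b":51,"be":69,"xu":82},"kkb":47}
After op 3 (remove /k): {"i":{"dd":43,"efb":46,"jpj":27,"v":15},"kkb":47}
After op 4 (add /i/dd 90): {"i":{"dd":90,"efb":46,"jpj":27,"v":15},"kkb":47}
After op 5 (add /i/m 31): {"i":{"dd":90,"efb":46,"jpj":27,"m":31,"v":15},"kkb":47}
After op 6 (remove /i/jpj): {"i":{"dd":90,"efb":46,"m":31,"v":15},"kkb":47}
After op 7 (add /lsm 0): {"i":{"dd":90,"efb":46,"m":31,"v":15},"kkb":47,"lsm":0}
After op 8 (add /ot 5): {"i":{"dd":90,"efb":46,"m":31,"v":15},"kkb":47,"lsm":0,"ot":5}
After op 9 (remove /lsm): {"i":{"dd":90,"efb":46,"m":31,"v":15},"kkb":47,"ot":5}
After op 10 (remove /kkb): {"i":{"dd":90,"efb":46,"m":31,"v":15},"ot":5}
After op 11 (add /ot 9): {"i":{"dd":90,"efb":46,"m":31,"v":15},"ot":9}
After op 12 (replace /i/dd 37): {"i":{"dd":37,"efb":46,"m":31,"v":15},"ot":9}
After op 13 (replace /i/v 41): {"i":{"dd":37,"efb":46,"m":31,"v":41},"ot":9}
After op 14 (add /vq 32): {"i":{"dd":37,"efb":46,"m":31,"v":41},"ot":9,"vq":32}
After op 15 (replace /i/v 6): {"i":{"dd":37,"efb":46,"m":31,"v":6},"ot":9,"vq":32}
After op 16 (add /am 88): {"am":88,"i":{"dd":37,"efb":46,"m":31,"v":6},"ot":9,"vq":32}
After op 17 (add /yua 39): {"am":88,"i":{"dd":37,"efb":46,"m":31,"v":6},"ot":9,"vq":32,"yua":39}
Value at /i/v: 6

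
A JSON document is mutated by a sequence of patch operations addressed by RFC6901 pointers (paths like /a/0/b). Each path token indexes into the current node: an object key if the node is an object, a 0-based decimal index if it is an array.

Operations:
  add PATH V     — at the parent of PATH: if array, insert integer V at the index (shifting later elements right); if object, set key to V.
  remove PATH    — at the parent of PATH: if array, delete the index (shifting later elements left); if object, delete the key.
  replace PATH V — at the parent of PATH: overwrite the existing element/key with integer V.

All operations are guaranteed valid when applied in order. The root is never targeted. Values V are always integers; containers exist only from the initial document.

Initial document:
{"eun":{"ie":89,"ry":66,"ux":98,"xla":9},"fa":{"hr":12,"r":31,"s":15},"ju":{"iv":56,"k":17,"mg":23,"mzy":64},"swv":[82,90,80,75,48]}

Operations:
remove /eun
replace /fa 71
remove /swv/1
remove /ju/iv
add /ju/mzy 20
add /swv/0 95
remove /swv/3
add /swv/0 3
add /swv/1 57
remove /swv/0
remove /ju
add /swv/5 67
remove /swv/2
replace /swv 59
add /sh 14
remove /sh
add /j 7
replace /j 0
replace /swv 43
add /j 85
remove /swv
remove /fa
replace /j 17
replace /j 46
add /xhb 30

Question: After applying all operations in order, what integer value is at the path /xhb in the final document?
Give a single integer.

Answer: 30

Derivation:
After op 1 (remove /eun): {"fa":{"hr":12,"r":31,"s":15},"ju":{"iv":56,"k":17,"mg":23,"mzy":64},"swv":[82,90,80,75,48]}
After op 2 (replace /fa 71): {"fa":71,"ju":{"iv":56,"k":17,"mg":23,"mzy":64},"swv":[82,90,80,75,48]}
After op 3 (remove /swv/1): {"fa":71,"ju":{"iv":56,"k":17,"mg":23,"mzy":64},"swv":[82,80,75,48]}
After op 4 (remove /ju/iv): {"fa":71,"ju":{"k":17,"mg":23,"mzy":64},"swv":[82,80,75,48]}
After op 5 (add /ju/mzy 20): {"fa":71,"ju":{"k":17,"mg":23,"mzy":20},"swv":[82,80,75,48]}
After op 6 (add /swv/0 95): {"fa":71,"ju":{"k":17,"mg":23,"mzy":20},"swv":[95,82,80,75,48]}
After op 7 (remove /swv/3): {"fa":71,"ju":{"k":17,"mg":23,"mzy":20},"swv":[95,82,80,48]}
After op 8 (add /swv/0 3): {"fa":71,"ju":{"k":17,"mg":23,"mzy":20},"swv":[3,95,82,80,48]}
After op 9 (add /swv/1 57): {"fa":71,"ju":{"k":17,"mg":23,"mzy":20},"swv":[3,57,95,82,80,48]}
After op 10 (remove /swv/0): {"fa":71,"ju":{"k":17,"mg":23,"mzy":20},"swv":[57,95,82,80,48]}
After op 11 (remove /ju): {"fa":71,"swv":[57,95,82,80,48]}
After op 12 (add /swv/5 67): {"fa":71,"swv":[57,95,82,80,48,67]}
After op 13 (remove /swv/2): {"fa":71,"swv":[57,95,80,48,67]}
After op 14 (replace /swv 59): {"fa":71,"swv":59}
After op 15 (add /sh 14): {"fa":71,"sh":14,"swv":59}
After op 16 (remove /sh): {"fa":71,"swv":59}
After op 17 (add /j 7): {"fa":71,"j":7,"swv":59}
After op 18 (replace /j 0): {"fa":71,"j":0,"swv":59}
After op 19 (replace /swv 43): {"fa":71,"j":0,"swv":43}
After op 20 (add /j 85): {"fa":71,"j":85,"swv":43}
After op 21 (remove /swv): {"fa":71,"j":85}
After op 22 (remove /fa): {"j":85}
After op 23 (replace /j 17): {"j":17}
After op 24 (replace /j 46): {"j":46}
After op 25 (add /xhb 30): {"j":46,"xhb":30}
Value at /xhb: 30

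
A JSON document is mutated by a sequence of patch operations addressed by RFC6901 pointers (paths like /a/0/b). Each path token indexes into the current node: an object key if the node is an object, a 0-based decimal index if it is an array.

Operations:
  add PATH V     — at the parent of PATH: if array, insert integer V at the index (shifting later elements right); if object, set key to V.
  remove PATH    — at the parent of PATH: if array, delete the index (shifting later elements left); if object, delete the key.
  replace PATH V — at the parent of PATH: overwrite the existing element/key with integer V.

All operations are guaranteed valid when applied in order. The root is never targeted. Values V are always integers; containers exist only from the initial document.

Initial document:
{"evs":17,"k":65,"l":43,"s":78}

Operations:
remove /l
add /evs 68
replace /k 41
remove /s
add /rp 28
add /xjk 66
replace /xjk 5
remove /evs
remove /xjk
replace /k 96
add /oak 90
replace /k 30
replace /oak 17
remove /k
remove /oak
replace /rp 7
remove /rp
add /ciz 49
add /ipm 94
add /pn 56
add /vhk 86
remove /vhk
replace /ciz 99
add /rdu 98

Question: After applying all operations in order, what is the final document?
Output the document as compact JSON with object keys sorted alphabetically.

After op 1 (remove /l): {"evs":17,"k":65,"s":78}
After op 2 (add /evs 68): {"evs":68,"k":65,"s":78}
After op 3 (replace /k 41): {"evs":68,"k":41,"s":78}
After op 4 (remove /s): {"evs":68,"k":41}
After op 5 (add /rp 28): {"evs":68,"k":41,"rp":28}
After op 6 (add /xjk 66): {"evs":68,"k":41,"rp":28,"xjk":66}
After op 7 (replace /xjk 5): {"evs":68,"k":41,"rp":28,"xjk":5}
After op 8 (remove /evs): {"k":41,"rp":28,"xjk":5}
After op 9 (remove /xjk): {"k":41,"rp":28}
After op 10 (replace /k 96): {"k":96,"rp":28}
After op 11 (add /oak 90): {"k":96,"oak":90,"rp":28}
After op 12 (replace /k 30): {"k":30,"oak":90,"rp":28}
After op 13 (replace /oak 17): {"k":30,"oak":17,"rp":28}
After op 14 (remove /k): {"oak":17,"rp":28}
After op 15 (remove /oak): {"rp":28}
After op 16 (replace /rp 7): {"rp":7}
After op 17 (remove /rp): {}
After op 18 (add /ciz 49): {"ciz":49}
After op 19 (add /ipm 94): {"ciz":49,"ipm":94}
After op 20 (add /pn 56): {"ciz":49,"ipm":94,"pn":56}
After op 21 (add /vhk 86): {"ciz":49,"ipm":94,"pn":56,"vhk":86}
After op 22 (remove /vhk): {"ciz":49,"ipm":94,"pn":56}
After op 23 (replace /ciz 99): {"ciz":99,"ipm":94,"pn":56}
After op 24 (add /rdu 98): {"ciz":99,"ipm":94,"pn":56,"rdu":98}

Answer: {"ciz":99,"ipm":94,"pn":56,"rdu":98}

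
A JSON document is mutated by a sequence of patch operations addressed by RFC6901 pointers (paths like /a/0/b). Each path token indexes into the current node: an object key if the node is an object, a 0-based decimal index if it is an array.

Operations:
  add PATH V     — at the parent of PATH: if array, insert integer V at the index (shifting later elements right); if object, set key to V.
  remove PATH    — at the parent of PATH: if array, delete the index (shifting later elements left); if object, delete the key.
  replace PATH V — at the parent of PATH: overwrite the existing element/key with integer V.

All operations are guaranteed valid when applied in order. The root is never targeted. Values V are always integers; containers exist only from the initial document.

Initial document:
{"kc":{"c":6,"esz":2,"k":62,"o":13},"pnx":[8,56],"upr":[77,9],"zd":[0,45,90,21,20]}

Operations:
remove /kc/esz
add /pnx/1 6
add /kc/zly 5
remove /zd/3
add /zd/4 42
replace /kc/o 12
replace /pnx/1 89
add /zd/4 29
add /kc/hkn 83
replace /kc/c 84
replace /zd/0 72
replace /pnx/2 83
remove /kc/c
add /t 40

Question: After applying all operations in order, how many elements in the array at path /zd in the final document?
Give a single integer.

Answer: 6

Derivation:
After op 1 (remove /kc/esz): {"kc":{"c":6,"k":62,"o":13},"pnx":[8,56],"upr":[77,9],"zd":[0,45,90,21,20]}
After op 2 (add /pnx/1 6): {"kc":{"c":6,"k":62,"o":13},"pnx":[8,6,56],"upr":[77,9],"zd":[0,45,90,21,20]}
After op 3 (add /kc/zly 5): {"kc":{"c":6,"k":62,"o":13,"zly":5},"pnx":[8,6,56],"upr":[77,9],"zd":[0,45,90,21,20]}
After op 4 (remove /zd/3): {"kc":{"c":6,"k":62,"o":13,"zly":5},"pnx":[8,6,56],"upr":[77,9],"zd":[0,45,90,20]}
After op 5 (add /zd/4 42): {"kc":{"c":6,"k":62,"o":13,"zly":5},"pnx":[8,6,56],"upr":[77,9],"zd":[0,45,90,20,42]}
After op 6 (replace /kc/o 12): {"kc":{"c":6,"k":62,"o":12,"zly":5},"pnx":[8,6,56],"upr":[77,9],"zd":[0,45,90,20,42]}
After op 7 (replace /pnx/1 89): {"kc":{"c":6,"k":62,"o":12,"zly":5},"pnx":[8,89,56],"upr":[77,9],"zd":[0,45,90,20,42]}
After op 8 (add /zd/4 29): {"kc":{"c":6,"k":62,"o":12,"zly":5},"pnx":[8,89,56],"upr":[77,9],"zd":[0,45,90,20,29,42]}
After op 9 (add /kc/hkn 83): {"kc":{"c":6,"hkn":83,"k":62,"o":12,"zly":5},"pnx":[8,89,56],"upr":[77,9],"zd":[0,45,90,20,29,42]}
After op 10 (replace /kc/c 84): {"kc":{"c":84,"hkn":83,"k":62,"o":12,"zly":5},"pnx":[8,89,56],"upr":[77,9],"zd":[0,45,90,20,29,42]}
After op 11 (replace /zd/0 72): {"kc":{"c":84,"hkn":83,"k":62,"o":12,"zly":5},"pnx":[8,89,56],"upr":[77,9],"zd":[72,45,90,20,29,42]}
After op 12 (replace /pnx/2 83): {"kc":{"c":84,"hkn":83,"k":62,"o":12,"zly":5},"pnx":[8,89,83],"upr":[77,9],"zd":[72,45,90,20,29,42]}
After op 13 (remove /kc/c): {"kc":{"hkn":83,"k":62,"o":12,"zly":5},"pnx":[8,89,83],"upr":[77,9],"zd":[72,45,90,20,29,42]}
After op 14 (add /t 40): {"kc":{"hkn":83,"k":62,"o":12,"zly":5},"pnx":[8,89,83],"t":40,"upr":[77,9],"zd":[72,45,90,20,29,42]}
Size at path /zd: 6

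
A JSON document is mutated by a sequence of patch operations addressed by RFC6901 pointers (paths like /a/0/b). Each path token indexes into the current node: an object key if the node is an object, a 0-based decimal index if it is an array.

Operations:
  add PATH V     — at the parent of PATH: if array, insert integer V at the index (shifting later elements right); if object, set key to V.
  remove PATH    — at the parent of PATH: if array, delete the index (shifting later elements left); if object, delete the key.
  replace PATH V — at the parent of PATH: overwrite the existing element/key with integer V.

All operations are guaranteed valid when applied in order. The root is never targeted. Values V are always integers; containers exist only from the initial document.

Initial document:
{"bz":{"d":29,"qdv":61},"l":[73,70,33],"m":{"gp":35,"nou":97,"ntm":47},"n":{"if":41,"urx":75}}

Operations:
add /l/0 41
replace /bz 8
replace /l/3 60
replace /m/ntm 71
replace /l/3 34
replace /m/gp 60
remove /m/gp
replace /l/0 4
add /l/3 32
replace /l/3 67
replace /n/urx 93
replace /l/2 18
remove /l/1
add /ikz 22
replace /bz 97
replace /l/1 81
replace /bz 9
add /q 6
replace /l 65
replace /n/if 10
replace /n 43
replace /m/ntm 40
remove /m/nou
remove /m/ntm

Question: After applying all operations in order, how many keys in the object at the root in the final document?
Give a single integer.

After op 1 (add /l/0 41): {"bz":{"d":29,"qdv":61},"l":[41,73,70,33],"m":{"gp":35,"nou":97,"ntm":47},"n":{"if":41,"urx":75}}
After op 2 (replace /bz 8): {"bz":8,"l":[41,73,70,33],"m":{"gp":35,"nou":97,"ntm":47},"n":{"if":41,"urx":75}}
After op 3 (replace /l/3 60): {"bz":8,"l":[41,73,70,60],"m":{"gp":35,"nou":97,"ntm":47},"n":{"if":41,"urx":75}}
After op 4 (replace /m/ntm 71): {"bz":8,"l":[41,73,70,60],"m":{"gp":35,"nou":97,"ntm":71},"n":{"if":41,"urx":75}}
After op 5 (replace /l/3 34): {"bz":8,"l":[41,73,70,34],"m":{"gp":35,"nou":97,"ntm":71},"n":{"if":41,"urx":75}}
After op 6 (replace /m/gp 60): {"bz":8,"l":[41,73,70,34],"m":{"gp":60,"nou":97,"ntm":71},"n":{"if":41,"urx":75}}
After op 7 (remove /m/gp): {"bz":8,"l":[41,73,70,34],"m":{"nou":97,"ntm":71},"n":{"if":41,"urx":75}}
After op 8 (replace /l/0 4): {"bz":8,"l":[4,73,70,34],"m":{"nou":97,"ntm":71},"n":{"if":41,"urx":75}}
After op 9 (add /l/3 32): {"bz":8,"l":[4,73,70,32,34],"m":{"nou":97,"ntm":71},"n":{"if":41,"urx":75}}
After op 10 (replace /l/3 67): {"bz":8,"l":[4,73,70,67,34],"m":{"nou":97,"ntm":71},"n":{"if":41,"urx":75}}
After op 11 (replace /n/urx 93): {"bz":8,"l":[4,73,70,67,34],"m":{"nou":97,"ntm":71},"n":{"if":41,"urx":93}}
After op 12 (replace /l/2 18): {"bz":8,"l":[4,73,18,67,34],"m":{"nou":97,"ntm":71},"n":{"if":41,"urx":93}}
After op 13 (remove /l/1): {"bz":8,"l":[4,18,67,34],"m":{"nou":97,"ntm":71},"n":{"if":41,"urx":93}}
After op 14 (add /ikz 22): {"bz":8,"ikz":22,"l":[4,18,67,34],"m":{"nou":97,"ntm":71},"n":{"if":41,"urx":93}}
After op 15 (replace /bz 97): {"bz":97,"ikz":22,"l":[4,18,67,34],"m":{"nou":97,"ntm":71},"n":{"if":41,"urx":93}}
After op 16 (replace /l/1 81): {"bz":97,"ikz":22,"l":[4,81,67,34],"m":{"nou":97,"ntm":71},"n":{"if":41,"urx":93}}
After op 17 (replace /bz 9): {"bz":9,"ikz":22,"l":[4,81,67,34],"m":{"nou":97,"ntm":71},"n":{"if":41,"urx":93}}
After op 18 (add /q 6): {"bz":9,"ikz":22,"l":[4,81,67,34],"m":{"nou":97,"ntm":71},"n":{"if":41,"urx":93},"q":6}
After op 19 (replace /l 65): {"bz":9,"ikz":22,"l":65,"m":{"nou":97,"ntm":71},"n":{"if":41,"urx":93},"q":6}
After op 20 (replace /n/if 10): {"bz":9,"ikz":22,"l":65,"m":{"nou":97,"ntm":71},"n":{"if":10,"urx":93},"q":6}
After op 21 (replace /n 43): {"bz":9,"ikz":22,"l":65,"m":{"nou":97,"ntm":71},"n":43,"q":6}
After op 22 (replace /m/ntm 40): {"bz":9,"ikz":22,"l":65,"m":{"nou":97,"ntm":40},"n":43,"q":6}
After op 23 (remove /m/nou): {"bz":9,"ikz":22,"l":65,"m":{"ntm":40},"n":43,"q":6}
After op 24 (remove /m/ntm): {"bz":9,"ikz":22,"l":65,"m":{},"n":43,"q":6}
Size at the root: 6

Answer: 6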